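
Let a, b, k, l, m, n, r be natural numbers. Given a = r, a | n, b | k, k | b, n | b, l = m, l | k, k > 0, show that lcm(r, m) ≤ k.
a = r and a | n, so r | n. Because b | k and k | b, b = k. Since n | b, n | k. Since r | n, r | k. l = m and l | k, therefore m | k. r | k, so lcm(r, m) | k. k > 0, so lcm(r, m) ≤ k.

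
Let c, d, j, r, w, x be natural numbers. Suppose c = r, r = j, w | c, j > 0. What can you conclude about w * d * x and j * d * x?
w * d * x ≤ j * d * x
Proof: c = r and r = j, hence c = j. Since w | c, w | j. j > 0, so w ≤ j. Then w * d ≤ j * d. Then w * d * x ≤ j * d * x.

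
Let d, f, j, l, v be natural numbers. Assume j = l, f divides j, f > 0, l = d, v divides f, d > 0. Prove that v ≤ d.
From v divides f and f > 0, v ≤ f. j = l and f divides j, hence f divides l. l = d, so f divides d. Since d > 0, f ≤ d. v ≤ f, so v ≤ d.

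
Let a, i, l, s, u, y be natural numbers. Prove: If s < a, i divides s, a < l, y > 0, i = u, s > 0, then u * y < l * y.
Because i divides s and s > 0, i ≤ s. i = u, so u ≤ s. s < a and a < l, so s < l. Since u ≤ s, u < l. Combining with y > 0, by multiplying by a positive, u * y < l * y.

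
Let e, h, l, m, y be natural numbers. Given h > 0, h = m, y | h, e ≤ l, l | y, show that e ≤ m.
From l | y and y | h, l | h. h > 0, so l ≤ h. e ≤ l, so e ≤ h. h = m, so e ≤ m.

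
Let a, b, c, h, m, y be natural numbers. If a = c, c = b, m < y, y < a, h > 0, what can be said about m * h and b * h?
m * h < b * h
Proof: a = c and c = b, therefore a = b. m < y and y < a, therefore m < a. Since a = b, m < b. h > 0, so m * h < b * h.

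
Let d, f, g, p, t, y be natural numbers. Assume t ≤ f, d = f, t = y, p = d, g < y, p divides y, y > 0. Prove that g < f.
Because t = y and t ≤ f, y ≤ f. p = d and d = f, hence p = f. From p divides y and y > 0, p ≤ y. p = f, so f ≤ y. y ≤ f, so y = f. g < y, so g < f.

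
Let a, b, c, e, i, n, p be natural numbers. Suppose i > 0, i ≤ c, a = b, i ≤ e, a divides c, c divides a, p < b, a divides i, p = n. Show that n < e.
Since p = n and p < b, n < b. c divides a and a divides c, hence c = a. Since i ≤ c, i ≤ a. a divides i and i > 0, hence a ≤ i. From i ≤ a, i = a. a = b, so i = b. Because i ≤ e, b ≤ e. Since n < b, n < e.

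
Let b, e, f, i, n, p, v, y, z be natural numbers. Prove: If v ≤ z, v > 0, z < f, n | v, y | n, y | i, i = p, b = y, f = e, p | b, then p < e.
i = p and y | i, thus y | p. Because b = y and p | b, p | y. y | p, so y = p. Because y | n and n | v, y | v. v > 0, so y ≤ v. Since v ≤ z, y ≤ z. Since f = e and z < f, z < e. Since y ≤ z, y < e. Since y = p, p < e.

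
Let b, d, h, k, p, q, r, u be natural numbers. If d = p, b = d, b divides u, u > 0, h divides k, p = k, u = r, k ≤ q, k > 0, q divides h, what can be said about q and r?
q ≤ r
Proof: q divides h and h divides k, so q divides k. Since k > 0, q ≤ k. k ≤ q, so k = q. Because b = d and d = p, b = p. Since b divides u, p divides u. p = k, so k divides u. u > 0, so k ≤ u. u = r, so k ≤ r. k = q, so q ≤ r.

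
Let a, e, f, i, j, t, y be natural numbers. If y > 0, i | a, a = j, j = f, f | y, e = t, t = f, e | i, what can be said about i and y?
i ≤ y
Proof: Because e = t and e | i, t | i. Since t = f, f | i. a = j and j = f, hence a = f. Since i | a, i | f. f | i, so f = i. f | y and y > 0, so f ≤ y. Since f = i, i ≤ y.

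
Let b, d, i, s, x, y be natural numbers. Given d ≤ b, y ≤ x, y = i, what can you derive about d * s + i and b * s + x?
d * s + i ≤ b * s + x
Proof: Because d ≤ b, d * s ≤ b * s. y = i and y ≤ x, so i ≤ x. Since d * s ≤ b * s, d * s + i ≤ b * s + x.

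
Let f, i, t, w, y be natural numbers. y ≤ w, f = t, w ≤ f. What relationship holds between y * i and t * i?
y * i ≤ t * i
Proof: y ≤ w and w ≤ f, so y ≤ f. Since f = t, y ≤ t. Then y * i ≤ t * i.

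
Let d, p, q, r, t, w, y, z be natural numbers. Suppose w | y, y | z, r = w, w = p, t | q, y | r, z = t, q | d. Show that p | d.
Since r = w and y | r, y | w. Since w | y, y = w. z = t and y | z, hence y | t. Because t | q, y | q. From q | d, y | d. y = w, so w | d. Since w = p, p | d.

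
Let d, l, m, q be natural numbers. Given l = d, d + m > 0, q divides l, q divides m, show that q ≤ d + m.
Since l = d and q divides l, q divides d. Since q divides m, q divides d + m. d + m > 0, so q ≤ d + m.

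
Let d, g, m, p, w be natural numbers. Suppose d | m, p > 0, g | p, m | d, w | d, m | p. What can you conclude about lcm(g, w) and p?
lcm(g, w) ≤ p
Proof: From m | d and d | m, m = d. Because m | p, d | p. w | d, so w | p. g | p, so lcm(g, w) | p. p > 0, so lcm(g, w) ≤ p.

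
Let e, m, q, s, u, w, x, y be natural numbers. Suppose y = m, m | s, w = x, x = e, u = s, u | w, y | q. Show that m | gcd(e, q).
Because w = x and u | w, u | x. u = s, so s | x. Since x = e, s | e. Because m | s, m | e. y = m and y | q, hence m | q. m | e, so m | gcd(e, q).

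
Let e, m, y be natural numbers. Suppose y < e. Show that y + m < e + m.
Because y < e, by adding to both sides, y + m < e + m.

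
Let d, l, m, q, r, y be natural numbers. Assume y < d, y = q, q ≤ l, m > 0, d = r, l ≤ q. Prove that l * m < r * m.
q ≤ l and l ≤ q, hence q = l. Since y = q, y = l. Since d = r and y < d, y < r. y = l, so l < r. Since m > 0, l * m < r * m.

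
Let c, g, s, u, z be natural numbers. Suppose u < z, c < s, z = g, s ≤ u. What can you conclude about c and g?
c < g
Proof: From c < s and s ≤ u, c < u. z = g and u < z, hence u < g. Since c < u, c < g.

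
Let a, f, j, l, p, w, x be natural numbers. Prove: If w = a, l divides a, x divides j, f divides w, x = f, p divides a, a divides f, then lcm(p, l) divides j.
Because p divides a and l divides a, lcm(p, l) divides a. From w = a and f divides w, f divides a. a divides f, so f = a. x = f, so x = a. Because x divides j, a divides j. Since lcm(p, l) divides a, lcm(p, l) divides j.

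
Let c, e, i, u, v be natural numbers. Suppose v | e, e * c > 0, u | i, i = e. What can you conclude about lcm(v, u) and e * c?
lcm(v, u) ≤ e * c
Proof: i = e and u | i, therefore u | e. v | e, so lcm(v, u) | e. Then lcm(v, u) | e * c. Because e * c > 0, lcm(v, u) ≤ e * c.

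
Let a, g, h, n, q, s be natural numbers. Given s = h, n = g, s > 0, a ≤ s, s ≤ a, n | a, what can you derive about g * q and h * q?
g * q ≤ h * q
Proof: a ≤ s and s ≤ a, so a = s. Because n = g and n | a, g | a. Because a = s, g | s. Because s > 0, g ≤ s. s = h, so g ≤ h. Then g * q ≤ h * q.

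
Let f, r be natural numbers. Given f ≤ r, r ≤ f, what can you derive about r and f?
r = f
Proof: r ≤ f and f ≤ r. By antisymmetry, r = f.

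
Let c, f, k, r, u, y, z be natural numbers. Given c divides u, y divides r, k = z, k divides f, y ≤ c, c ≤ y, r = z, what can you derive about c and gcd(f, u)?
c divides gcd(f, u)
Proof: From y ≤ c and c ≤ y, y = c. r = z and y divides r, therefore y divides z. y = c, so c divides z. k = z and k divides f, therefore z divides f. c divides z, so c divides f. c divides u, so c divides gcd(f, u).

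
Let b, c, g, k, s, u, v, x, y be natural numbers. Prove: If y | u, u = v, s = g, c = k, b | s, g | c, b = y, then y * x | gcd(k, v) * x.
Because s = g and b | s, b | g. g | c, so b | c. From b = y, y | c. c = k, so y | k. u = v and y | u, hence y | v. y | k, so y | gcd(k, v). Then y * x | gcd(k, v) * x.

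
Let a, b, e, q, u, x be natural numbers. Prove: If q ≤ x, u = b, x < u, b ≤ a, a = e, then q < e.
u = b and x < u, therefore x < b. q ≤ x, so q < b. a = e and b ≤ a, therefore b ≤ e. q < b, so q < e.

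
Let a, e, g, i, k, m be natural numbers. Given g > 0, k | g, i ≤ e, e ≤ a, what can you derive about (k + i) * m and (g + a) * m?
(k + i) * m ≤ (g + a) * m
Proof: From k | g and g > 0, k ≤ g. Because i ≤ e and e ≤ a, i ≤ a. From k ≤ g, k + i ≤ g + a. Then (k + i) * m ≤ (g + a) * m.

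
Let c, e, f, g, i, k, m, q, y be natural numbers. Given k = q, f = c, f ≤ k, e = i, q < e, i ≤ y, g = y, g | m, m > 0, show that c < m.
f = c and f ≤ k, therefore c ≤ k. k = q, so c ≤ q. e = i and q < e, hence q < i. Since i ≤ y, q < y. Since c ≤ q, c < y. From g = y and g | m, y | m. Since m > 0, y ≤ m. c < y, so c < m.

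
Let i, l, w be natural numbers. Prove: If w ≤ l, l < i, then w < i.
w ≤ l and l < i. By transitivity, w < i.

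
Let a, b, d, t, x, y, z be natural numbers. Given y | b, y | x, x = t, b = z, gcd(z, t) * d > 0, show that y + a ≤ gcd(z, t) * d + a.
Since b = z and y | b, y | z. x = t and y | x, so y | t. Because y | z, y | gcd(z, t). Then y | gcd(z, t) * d. gcd(z, t) * d > 0, so y ≤ gcd(z, t) * d. Then y + a ≤ gcd(z, t) * d + a.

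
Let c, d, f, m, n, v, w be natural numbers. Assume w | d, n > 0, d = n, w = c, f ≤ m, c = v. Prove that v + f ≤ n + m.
w = c and c = v, hence w = v. d = n and w | d, thus w | n. n > 0, so w ≤ n. Since w = v, v ≤ n. Since f ≤ m, v + f ≤ n + m.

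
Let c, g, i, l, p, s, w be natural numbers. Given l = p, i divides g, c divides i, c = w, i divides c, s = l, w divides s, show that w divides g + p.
From i divides c and c divides i, i = c. Since c = w, i = w. Since i divides g, w divides g. s = l and l = p, therefore s = p. Since w divides s, w divides p. Since w divides g, w divides g + p.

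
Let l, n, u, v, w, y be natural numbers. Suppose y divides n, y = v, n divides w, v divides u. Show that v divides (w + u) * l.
From y divides n and n divides w, y divides w. y = v, so v divides w. v divides u, so v divides w + u. Then v divides (w + u) * l.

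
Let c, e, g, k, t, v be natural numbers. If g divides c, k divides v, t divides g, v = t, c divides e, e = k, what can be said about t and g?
t = g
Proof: Since e = k and c divides e, c divides k. Since g divides c, g divides k. Since k divides v, g divides v. Since v = t, g divides t. Because t divides g, g = t. Then t = g.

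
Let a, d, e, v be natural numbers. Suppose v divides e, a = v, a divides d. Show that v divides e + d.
a = v and a divides d, so v divides d. v divides e, so v divides e + d.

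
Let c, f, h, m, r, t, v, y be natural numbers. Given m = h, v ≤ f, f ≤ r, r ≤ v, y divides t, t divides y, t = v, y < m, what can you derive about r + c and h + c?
r + c < h + c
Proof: v ≤ f and f ≤ r, hence v ≤ r. r ≤ v, so v = r. y divides t and t divides y, so y = t. t = v, so y = v. Since y < m, v < m. v = r, so r < m. m = h, so r < h. Then r + c < h + c.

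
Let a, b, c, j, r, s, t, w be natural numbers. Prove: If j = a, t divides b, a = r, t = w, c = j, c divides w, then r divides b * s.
Since j = a and a = r, j = r. t = w and t divides b, thus w divides b. Since c divides w, c divides b. Since c = j, j divides b. Since j = r, r divides b. Then r divides b * s.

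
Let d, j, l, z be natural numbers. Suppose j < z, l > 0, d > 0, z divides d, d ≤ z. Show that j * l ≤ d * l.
z divides d and d > 0, thus z ≤ d. Since d ≤ z, z = d. Since j < z, j < d. Since l > 0, by multiplying by a positive, j * l < d * l. Then j * l ≤ d * l.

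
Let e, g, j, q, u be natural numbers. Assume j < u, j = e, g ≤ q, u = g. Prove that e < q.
Because u = g and j < u, j < g. Since g ≤ q, j < q. Since j = e, e < q.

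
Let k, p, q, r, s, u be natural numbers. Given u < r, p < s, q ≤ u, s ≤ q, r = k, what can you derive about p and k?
p < k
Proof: s ≤ q and q ≤ u, hence s ≤ u. r = k and u < r, thus u < k. Since s ≤ u, s < k. p < s, so p < k.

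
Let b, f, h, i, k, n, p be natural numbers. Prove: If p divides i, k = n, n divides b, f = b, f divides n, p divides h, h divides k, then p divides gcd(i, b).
f = b and f divides n, hence b divides n. Since n divides b, n = b. Because k = n, k = b. Since p divides h and h divides k, p divides k. k = b, so p divides b. Since p divides i, p divides gcd(i, b).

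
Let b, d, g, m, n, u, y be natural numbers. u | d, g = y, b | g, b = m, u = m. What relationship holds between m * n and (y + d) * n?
m * n | (y + d) * n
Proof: b = m and b | g, thus m | g. Since g = y, m | y. From u = m and u | d, m | d. Because m | y, m | y + d. Then m * n | (y + d) * n.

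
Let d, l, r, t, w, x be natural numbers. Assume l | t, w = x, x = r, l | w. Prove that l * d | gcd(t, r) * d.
w = x and x = r, hence w = r. Since l | w, l | r. Since l | t, l | gcd(t, r). Then l * d | gcd(t, r) * d.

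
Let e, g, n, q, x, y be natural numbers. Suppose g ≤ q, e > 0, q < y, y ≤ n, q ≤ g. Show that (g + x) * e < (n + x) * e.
Since q ≤ g and g ≤ q, q = g. q < y and y ≤ n, hence q < n. Because q = g, g < n. Then g + x < n + x. e > 0, so (g + x) * e < (n + x) * e.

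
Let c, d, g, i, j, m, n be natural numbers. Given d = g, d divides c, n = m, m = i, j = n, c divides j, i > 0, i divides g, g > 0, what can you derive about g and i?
g = i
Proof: d = g and d divides c, therefore g divides c. n = m and m = i, so n = i. j = n and c divides j, so c divides n. Since n = i, c divides i. g divides c, so g divides i. i > 0, so g ≤ i. i divides g and g > 0, therefore i ≤ g. Since g ≤ i, g = i.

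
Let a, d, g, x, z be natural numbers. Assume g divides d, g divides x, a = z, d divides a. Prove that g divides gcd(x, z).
a = z and d divides a, therefore d divides z. g divides d, so g divides z. Since g divides x, g divides gcd(x, z).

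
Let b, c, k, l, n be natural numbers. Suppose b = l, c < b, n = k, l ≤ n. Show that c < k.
b = l and c < b, thus c < l. Since n = k and l ≤ n, l ≤ k. Since c < l, c < k.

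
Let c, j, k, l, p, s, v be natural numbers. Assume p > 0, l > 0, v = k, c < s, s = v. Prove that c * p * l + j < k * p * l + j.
Because s = v and v = k, s = k. Since c < s, c < k. p > 0, so c * p < k * p. l > 0, so c * p * l < k * p * l. Then c * p * l + j < k * p * l + j.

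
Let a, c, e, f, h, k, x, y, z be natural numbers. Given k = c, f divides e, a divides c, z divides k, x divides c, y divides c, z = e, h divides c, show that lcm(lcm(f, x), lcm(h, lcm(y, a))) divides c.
z = e and z divides k, hence e divides k. From f divides e, f divides k. From k = c, f divides c. x divides c, so lcm(f, x) divides c. y divides c and a divides c, thus lcm(y, a) divides c. Since h divides c, lcm(h, lcm(y, a)) divides c. lcm(f, x) divides c, so lcm(lcm(f, x), lcm(h, lcm(y, a))) divides c.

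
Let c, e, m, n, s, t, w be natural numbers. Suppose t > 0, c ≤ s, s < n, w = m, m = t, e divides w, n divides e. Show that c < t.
Because c ≤ s and s < n, c < n. w = m and m = t, hence w = t. n divides e and e divides w, hence n divides w. Since w = t, n divides t. t > 0, so n ≤ t. c < n, so c < t.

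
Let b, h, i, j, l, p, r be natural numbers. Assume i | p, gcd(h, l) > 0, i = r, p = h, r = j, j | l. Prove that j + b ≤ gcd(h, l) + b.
i = r and i | p, hence r | p. p = h, so r | h. Since r = j, j | h. Since j | l, j | gcd(h, l). gcd(h, l) > 0, so j ≤ gcd(h, l). Then j + b ≤ gcd(h, l) + b.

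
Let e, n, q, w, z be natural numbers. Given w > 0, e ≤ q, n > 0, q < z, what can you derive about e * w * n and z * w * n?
e * w * n < z * w * n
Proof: e ≤ q and q < z, therefore e < z. Since w > 0, by multiplying by a positive, e * w < z * w. Combining with n > 0, by multiplying by a positive, e * w * n < z * w * n.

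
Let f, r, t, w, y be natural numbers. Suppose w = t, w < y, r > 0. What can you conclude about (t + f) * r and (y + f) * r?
(t + f) * r < (y + f) * r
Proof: From w = t and w < y, t < y. Then t + f < y + f. r > 0, so (t + f) * r < (y + f) * r.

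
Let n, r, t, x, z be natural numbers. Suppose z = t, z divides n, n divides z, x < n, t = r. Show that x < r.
From n divides z and z divides n, n = z. z = t, so n = t. Since x < n, x < t. Since t = r, x < r.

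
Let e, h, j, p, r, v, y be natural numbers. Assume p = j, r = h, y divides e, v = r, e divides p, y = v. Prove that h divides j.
y = v and v = r, thus y = r. Since y divides e, r divides e. Since r = h, h divides e. From p = j and e divides p, e divides j. Because h divides e, h divides j.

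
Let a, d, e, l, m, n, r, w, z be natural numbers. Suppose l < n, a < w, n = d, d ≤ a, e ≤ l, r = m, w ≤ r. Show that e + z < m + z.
e ≤ l and l < n, therefore e < n. Since n = d, e < d. Because d ≤ a, e < a. a < w, so e < w. r = m and w ≤ r, so w ≤ m. Since e < w, e < m. Then e + z < m + z.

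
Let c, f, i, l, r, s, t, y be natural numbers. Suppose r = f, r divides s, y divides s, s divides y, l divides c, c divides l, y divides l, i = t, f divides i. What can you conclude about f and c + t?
f divides c + t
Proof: r = f and r divides s, thus f divides s. y divides s and s divides y, therefore y = s. l divides c and c divides l, therefore l = c. Since y divides l, y divides c. Since y = s, s divides c. Since f divides s, f divides c. i = t and f divides i, thus f divides t. Because f divides c, f divides c + t.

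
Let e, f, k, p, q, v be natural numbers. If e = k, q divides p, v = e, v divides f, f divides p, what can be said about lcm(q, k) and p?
lcm(q, k) divides p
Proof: Since v = e and v divides f, e divides f. From f divides p, e divides p. Since e = k, k divides p. Since q divides p, lcm(q, k) divides p.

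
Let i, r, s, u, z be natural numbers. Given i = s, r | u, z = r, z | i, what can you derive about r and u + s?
r | u + s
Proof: z = r and z | i, thus r | i. Since i = s, r | s. Since r | u, r | u + s.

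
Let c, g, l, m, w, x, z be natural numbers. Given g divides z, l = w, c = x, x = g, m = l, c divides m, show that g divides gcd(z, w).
From c = x and x = g, c = g. Since m = l and c divides m, c divides l. c = g, so g divides l. l = w, so g divides w. Since g divides z, g divides gcd(z, w).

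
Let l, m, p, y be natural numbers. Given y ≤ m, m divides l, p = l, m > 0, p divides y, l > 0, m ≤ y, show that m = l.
Because m divides l and l > 0, m ≤ l. y ≤ m and m ≤ y, thus y = m. p = l and p divides y, therefore l divides y. y = m, so l divides m. m > 0, so l ≤ m. m ≤ l, so m = l.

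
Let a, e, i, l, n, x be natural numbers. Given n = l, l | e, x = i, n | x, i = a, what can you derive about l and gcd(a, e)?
l | gcd(a, e)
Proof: Since x = i and i = a, x = a. Since n | x, n | a. n = l, so l | a. l | e, so l | gcd(a, e).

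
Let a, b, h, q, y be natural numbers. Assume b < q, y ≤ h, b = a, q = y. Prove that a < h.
From b = a and b < q, a < q. Since q = y, a < y. Since y ≤ h, a < h.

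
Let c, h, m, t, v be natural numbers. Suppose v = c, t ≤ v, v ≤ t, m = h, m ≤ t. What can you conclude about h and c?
h ≤ c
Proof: t ≤ v and v ≤ t, so t = v. m = h and m ≤ t, therefore h ≤ t. Since t = v, h ≤ v. Since v = c, h ≤ c.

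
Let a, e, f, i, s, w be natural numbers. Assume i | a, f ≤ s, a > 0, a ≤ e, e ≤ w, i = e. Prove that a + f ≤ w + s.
i = e and i | a, therefore e | a. Because a > 0, e ≤ a. a ≤ e, so e = a. Since e ≤ w, a ≤ w. f ≤ s, so a + f ≤ w + s.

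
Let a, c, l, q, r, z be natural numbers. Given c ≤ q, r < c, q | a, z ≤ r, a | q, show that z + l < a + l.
From q | a and a | q, q = a. Since c ≤ q, c ≤ a. Since r < c, r < a. z ≤ r, so z < a. Then z + l < a + l.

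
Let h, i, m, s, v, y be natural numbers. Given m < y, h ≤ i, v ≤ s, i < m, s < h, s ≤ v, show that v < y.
s ≤ v and v ≤ s, therefore s = v. Because h ≤ i and i < m, h < m. s < h, so s < m. m < y, so s < y. Since s = v, v < y.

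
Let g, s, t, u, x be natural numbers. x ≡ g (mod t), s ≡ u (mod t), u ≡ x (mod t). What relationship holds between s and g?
s ≡ g (mod t)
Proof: Since s ≡ u (mod t) and u ≡ x (mod t), s ≡ x (mod t). x ≡ g (mod t), so s ≡ g (mod t).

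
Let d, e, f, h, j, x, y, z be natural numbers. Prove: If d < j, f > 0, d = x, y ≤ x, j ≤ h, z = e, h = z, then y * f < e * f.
h = z and z = e, therefore h = e. d < j and j ≤ h, therefore d < h. Since h = e, d < e. Since d = x, x < e. Since y ≤ x, y < e. Since f > 0, y * f < e * f.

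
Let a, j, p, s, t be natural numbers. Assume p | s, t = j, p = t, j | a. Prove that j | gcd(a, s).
Because p = t and t = j, p = j. From p | s, j | s. Because j | a, j | gcd(a, s).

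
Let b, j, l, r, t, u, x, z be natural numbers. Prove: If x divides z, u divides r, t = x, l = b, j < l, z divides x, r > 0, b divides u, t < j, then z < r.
x divides z and z divides x, thus x = z. Because t = x and t < j, x < j. Because j < l, x < l. Because x = z, z < l. From l = b, z < b. b divides u and u divides r, hence b divides r. Because r > 0, b ≤ r. Since z < b, z < r.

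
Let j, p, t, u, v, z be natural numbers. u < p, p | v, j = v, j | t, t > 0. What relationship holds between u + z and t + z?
u + z < t + z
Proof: j = v and j | t, therefore v | t. Since p | v, p | t. From t > 0, p ≤ t. u < p, so u < t. Then u + z < t + z.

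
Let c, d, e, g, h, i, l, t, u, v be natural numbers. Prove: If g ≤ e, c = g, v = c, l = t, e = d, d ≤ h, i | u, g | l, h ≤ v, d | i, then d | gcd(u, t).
From d | i and i | u, d | u. e = d and g ≤ e, hence g ≤ d. Because v = c and c = g, v = g. d ≤ h and h ≤ v, thus d ≤ v. v = g, so d ≤ g. g ≤ d, so g = d. l = t and g | l, thus g | t. Since g = d, d | t. Since d | u, d | gcd(u, t).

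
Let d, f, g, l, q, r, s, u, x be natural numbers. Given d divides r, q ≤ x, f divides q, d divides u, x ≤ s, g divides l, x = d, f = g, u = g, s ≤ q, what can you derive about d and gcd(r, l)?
d divides gcd(r, l)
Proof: Since x ≤ s and s ≤ q, x ≤ q. q ≤ x, so q = x. x = d, so q = d. From f = g and f divides q, g divides q. Because q = d, g divides d. From u = g and d divides u, d divides g. Since g divides d, g = d. Since g divides l, d divides l. From d divides r, d divides gcd(r, l).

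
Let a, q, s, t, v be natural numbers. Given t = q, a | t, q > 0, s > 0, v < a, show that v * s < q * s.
Since t = q and a | t, a | q. q > 0, so a ≤ q. From v < a, v < q. Because s > 0, v * s < q * s.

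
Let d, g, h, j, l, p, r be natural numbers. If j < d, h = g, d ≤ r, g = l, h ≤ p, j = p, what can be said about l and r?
l < r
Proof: Because h = g and g = l, h = l. h ≤ p, so l ≤ p. j = p and j < d, hence p < d. Since d ≤ r, p < r. Since l ≤ p, l < r.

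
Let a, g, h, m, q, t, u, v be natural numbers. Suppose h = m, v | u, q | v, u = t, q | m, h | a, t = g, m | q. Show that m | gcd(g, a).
u = t and t = g, therefore u = g. q | m and m | q, therefore q = m. q | v and v | u, so q | u. q = m, so m | u. Since u = g, m | g. Since h = m and h | a, m | a. m | g, so m | gcd(g, a).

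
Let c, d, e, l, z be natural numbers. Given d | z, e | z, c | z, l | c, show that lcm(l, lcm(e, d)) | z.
l | c and c | z, hence l | z. e | z and d | z, therefore lcm(e, d) | z. Since l | z, lcm(l, lcm(e, d)) | z.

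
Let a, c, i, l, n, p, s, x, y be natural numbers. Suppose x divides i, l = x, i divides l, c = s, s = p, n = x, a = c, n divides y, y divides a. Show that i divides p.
l = x and i divides l, hence i divides x. Since x divides i, x = i. c = s and s = p, so c = p. n divides y and y divides a, therefore n divides a. Since a = c, n divides c. Since n = x, x divides c. Since c = p, x divides p. x = i, so i divides p.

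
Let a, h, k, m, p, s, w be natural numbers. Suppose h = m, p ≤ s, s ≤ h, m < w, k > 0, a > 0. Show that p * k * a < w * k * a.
Since p ≤ s and s ≤ h, p ≤ h. Since h = m, p ≤ m. From m < w, p < w. Combined with k > 0, by multiplying by a positive, p * k < w * k. Since a > 0, by multiplying by a positive, p * k * a < w * k * a.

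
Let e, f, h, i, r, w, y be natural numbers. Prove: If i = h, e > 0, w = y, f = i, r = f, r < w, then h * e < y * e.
r = f and f = i, so r = i. Since i = h, r = h. w = y and r < w, so r < y. Since r = h, h < y. e > 0, so h * e < y * e.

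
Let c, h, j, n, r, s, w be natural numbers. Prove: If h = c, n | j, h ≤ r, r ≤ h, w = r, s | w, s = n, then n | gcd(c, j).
r ≤ h and h ≤ r, thus r = h. Since w = r, w = h. Since s | w, s | h. s = n, so n | h. h = c, so n | c. Since n | j, n | gcd(c, j).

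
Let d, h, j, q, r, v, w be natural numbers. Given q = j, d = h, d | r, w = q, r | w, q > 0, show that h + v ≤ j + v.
d = h and d | r, therefore h | r. w = q and r | w, therefore r | q. Since h | r, h | q. q > 0, so h ≤ q. Because q = j, h ≤ j. Then h + v ≤ j + v.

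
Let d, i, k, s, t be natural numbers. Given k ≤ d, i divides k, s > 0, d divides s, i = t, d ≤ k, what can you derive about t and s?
t ≤ s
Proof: From k ≤ d and d ≤ k, k = d. Since i divides k, i divides d. Since i = t, t divides d. d divides s, so t divides s. Since s > 0, t ≤ s.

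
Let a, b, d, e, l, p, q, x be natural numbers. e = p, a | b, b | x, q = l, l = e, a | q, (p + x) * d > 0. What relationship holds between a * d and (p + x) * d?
a * d ≤ (p + x) * d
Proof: l = e and e = p, thus l = p. From q = l and a | q, a | l. l = p, so a | p. From a | b and b | x, a | x. Since a | p, a | p + x. Then a * d | (p + x) * d. Since (p + x) * d > 0, a * d ≤ (p + x) * d.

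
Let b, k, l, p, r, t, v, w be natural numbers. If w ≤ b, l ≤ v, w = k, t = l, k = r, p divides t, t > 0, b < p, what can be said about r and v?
r < v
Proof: w = k and k = r, thus w = r. p divides t and t > 0, hence p ≤ t. b < p, so b < t. t = l, so b < l. Since w ≤ b, w < l. Since l ≤ v, w < v. Since w = r, r < v.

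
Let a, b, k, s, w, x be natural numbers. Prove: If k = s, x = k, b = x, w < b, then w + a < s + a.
x = k and k = s, therefore x = s. b = x and w < b, so w < x. Since x = s, w < s. Then w + a < s + a.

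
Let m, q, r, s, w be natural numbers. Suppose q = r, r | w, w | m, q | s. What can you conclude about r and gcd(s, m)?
r | gcd(s, m)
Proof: q = r and q | s, thus r | s. r | w and w | m, therefore r | m. Since r | s, r | gcd(s, m).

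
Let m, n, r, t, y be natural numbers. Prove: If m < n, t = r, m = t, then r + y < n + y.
m = t and t = r, so m = r. m < n, so r < n. Then r + y < n + y.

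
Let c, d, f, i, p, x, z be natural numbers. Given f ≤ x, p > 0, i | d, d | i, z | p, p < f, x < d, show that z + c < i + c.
z | p and p > 0, hence z ≤ p. Since p < f and f ≤ x, p < x. Since d | i and i | d, d = i. Since x < d, x < i. p < x, so p < i. Since z ≤ p, z < i. Then z + c < i + c.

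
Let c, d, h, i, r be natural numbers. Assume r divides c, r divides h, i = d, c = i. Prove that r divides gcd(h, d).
c = i and i = d, hence c = d. Since r divides c, r divides d. Because r divides h, r divides gcd(h, d).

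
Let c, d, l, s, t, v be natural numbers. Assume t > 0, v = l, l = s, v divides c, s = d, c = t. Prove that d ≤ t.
Because l = s and s = d, l = d. Since c = t and v divides c, v divides t. t > 0, so v ≤ t. Because v = l, l ≤ t. Since l = d, d ≤ t.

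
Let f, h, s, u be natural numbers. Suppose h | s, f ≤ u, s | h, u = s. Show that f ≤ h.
s | h and h | s, thus s = h. u = s, so u = h. Because f ≤ u, f ≤ h.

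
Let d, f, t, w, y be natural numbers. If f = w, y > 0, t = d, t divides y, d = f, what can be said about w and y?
w ≤ y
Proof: d = f and f = w, so d = w. t = d and t divides y, therefore d divides y. Since y > 0, d ≤ y. Since d = w, w ≤ y.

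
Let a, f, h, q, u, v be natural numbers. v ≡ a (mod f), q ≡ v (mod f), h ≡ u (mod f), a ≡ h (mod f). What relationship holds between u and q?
u ≡ q (mod f)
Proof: q ≡ v (mod f) and v ≡ a (mod f), thus q ≡ a (mod f). a ≡ h (mod f), so q ≡ h (mod f). h ≡ u (mod f), so q ≡ u (mod f). Then u ≡ q (mod f).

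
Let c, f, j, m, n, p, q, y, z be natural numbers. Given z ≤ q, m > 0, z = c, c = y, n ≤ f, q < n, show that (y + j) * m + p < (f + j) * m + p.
From z = c and z ≤ q, c ≤ q. Because q < n and n ≤ f, q < f. c ≤ q, so c < f. c = y, so y < f. Then y + j < f + j. m > 0, so (y + j) * m < (f + j) * m. Then (y + j) * m + p < (f + j) * m + p.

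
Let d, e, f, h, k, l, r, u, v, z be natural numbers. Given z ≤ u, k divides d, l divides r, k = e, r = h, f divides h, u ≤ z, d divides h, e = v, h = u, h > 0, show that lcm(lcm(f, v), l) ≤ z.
u ≤ z and z ≤ u, therefore u = z. Since h = u, h = z. Since k = e and e = v, k = v. k divides d and d divides h, so k divides h. k = v, so v divides h. f divides h, so lcm(f, v) divides h. r = h and l divides r, hence l divides h. lcm(f, v) divides h, so lcm(lcm(f, v), l) divides h. Since h > 0, lcm(lcm(f, v), l) ≤ h. h = z, so lcm(lcm(f, v), l) ≤ z.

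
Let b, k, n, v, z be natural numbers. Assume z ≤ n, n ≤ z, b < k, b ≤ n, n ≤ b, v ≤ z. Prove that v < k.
From b ≤ n and n ≤ b, b = n. n ≤ z and z ≤ n, hence n = z. b = n, so b = z. b < k, so z < k. Since v ≤ z, v < k.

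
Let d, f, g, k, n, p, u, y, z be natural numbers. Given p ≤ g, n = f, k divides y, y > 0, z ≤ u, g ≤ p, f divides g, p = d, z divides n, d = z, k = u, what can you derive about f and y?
f ≤ y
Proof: From n = f and z divides n, z divides f. g ≤ p and p ≤ g, thus g = p. Since p = d, g = d. Because d = z, g = z. Since f divides g, f divides z. z divides f, so z = f. z ≤ u, so f ≤ u. Because k = u and k divides y, u divides y. Since y > 0, u ≤ y. f ≤ u, so f ≤ y.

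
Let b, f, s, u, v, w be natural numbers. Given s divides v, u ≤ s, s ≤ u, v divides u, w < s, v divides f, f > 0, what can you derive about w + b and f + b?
w + b < f + b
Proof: From u ≤ s and s ≤ u, u = s. v divides u, so v divides s. Because s divides v, s = v. w < s, so w < v. Because v divides f and f > 0, v ≤ f. w < v, so w < f. Then w + b < f + b.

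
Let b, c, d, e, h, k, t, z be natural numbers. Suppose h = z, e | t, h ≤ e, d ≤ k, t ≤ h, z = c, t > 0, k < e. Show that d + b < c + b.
From e | t and t > 0, e ≤ t. Since t ≤ h, e ≤ h. Because h ≤ e, e = h. h = z, so e = z. z = c, so e = c. d ≤ k and k < e, so d < e. e = c, so d < c. Then d + b < c + b.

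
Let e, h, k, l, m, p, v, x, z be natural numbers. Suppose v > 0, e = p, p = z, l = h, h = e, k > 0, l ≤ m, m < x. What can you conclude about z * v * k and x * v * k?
z * v * k < x * v * k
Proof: Because e = p and p = z, e = z. l = h and h = e, hence l = e. l ≤ m and m < x, thus l < x. Since l = e, e < x. Since e = z, z < x. v > 0, so z * v < x * v. k > 0, so z * v * k < x * v * k.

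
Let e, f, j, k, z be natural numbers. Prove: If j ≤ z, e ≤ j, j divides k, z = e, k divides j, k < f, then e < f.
From k divides j and j divides k, k = j. z = e and j ≤ z, hence j ≤ e. Since e ≤ j, j = e. Since k = j, k = e. Since k < f, e < f.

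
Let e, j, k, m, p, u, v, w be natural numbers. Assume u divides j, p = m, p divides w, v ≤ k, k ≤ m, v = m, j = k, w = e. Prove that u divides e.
v = m and v ≤ k, thus m ≤ k. Since k ≤ m, k = m. Since j = k, j = m. u divides j, so u divides m. w = e and p divides w, therefore p divides e. Since p = m, m divides e. Since u divides m, u divides e.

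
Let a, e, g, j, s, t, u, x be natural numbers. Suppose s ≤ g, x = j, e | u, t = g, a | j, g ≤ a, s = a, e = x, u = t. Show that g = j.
e = x and x = j, hence e = j. u = t and e | u, so e | t. Since e = j, j | t. Because t = g, j | g. s = a and s ≤ g, therefore a ≤ g. g ≤ a, so a = g. a | j, so g | j. j | g, so j = g. Then g = j.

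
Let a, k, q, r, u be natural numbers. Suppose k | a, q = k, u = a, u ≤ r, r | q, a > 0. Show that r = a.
u = a and u ≤ r, therefore a ≤ r. q = k and r | q, therefore r | k. Since k | a, r | a. From a > 0, r ≤ a. From a ≤ r, a = r. Then r = a.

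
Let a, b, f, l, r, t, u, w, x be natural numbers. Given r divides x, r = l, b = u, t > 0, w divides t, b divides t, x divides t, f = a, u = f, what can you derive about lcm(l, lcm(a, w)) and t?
lcm(l, lcm(a, w)) ≤ t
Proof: r divides x and x divides t, hence r divides t. r = l, so l divides t. Because b = u and u = f, b = f. Since b divides t, f divides t. f = a, so a divides t. w divides t, so lcm(a, w) divides t. Since l divides t, lcm(l, lcm(a, w)) divides t. Because t > 0, lcm(l, lcm(a, w)) ≤ t.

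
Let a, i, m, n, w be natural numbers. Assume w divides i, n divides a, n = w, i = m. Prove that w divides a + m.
n = w and n divides a, hence w divides a. i = m and w divides i, thus w divides m. Since w divides a, w divides a + m.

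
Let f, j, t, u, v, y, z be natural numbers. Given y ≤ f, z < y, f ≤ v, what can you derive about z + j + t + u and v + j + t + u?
z + j + t + u < v + j + t + u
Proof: y ≤ f and f ≤ v, thus y ≤ v. z < y, so z < v. Then z + j < v + j. Then z + j + t < v + j + t. Then z + j + t + u < v + j + t + u.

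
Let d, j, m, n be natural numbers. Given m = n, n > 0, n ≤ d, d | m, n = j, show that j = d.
Because m = n and d | m, d | n. Since n > 0, d ≤ n. Since n ≤ d, d = n. n = j, so d = j. Then j = d.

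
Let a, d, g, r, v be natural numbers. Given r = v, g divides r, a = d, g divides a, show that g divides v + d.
Since r = v and g divides r, g divides v. Because a = d and g divides a, g divides d. Since g divides v, g divides v + d.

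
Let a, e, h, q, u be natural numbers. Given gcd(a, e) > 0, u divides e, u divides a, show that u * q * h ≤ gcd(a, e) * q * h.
Since u divides a and u divides e, u divides gcd(a, e). gcd(a, e) > 0, so u ≤ gcd(a, e). By multiplying by a non-negative, u * q ≤ gcd(a, e) * q. By multiplying by a non-negative, u * q * h ≤ gcd(a, e) * q * h.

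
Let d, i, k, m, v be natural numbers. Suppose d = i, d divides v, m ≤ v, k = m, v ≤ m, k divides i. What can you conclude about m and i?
m = i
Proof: v ≤ m and m ≤ v, hence v = m. From d = i and d divides v, i divides v. v = m, so i divides m. Because k = m and k divides i, m divides i. i divides m, so i = m. Then m = i.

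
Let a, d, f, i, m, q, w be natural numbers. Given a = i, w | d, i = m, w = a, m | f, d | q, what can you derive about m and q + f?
m | q + f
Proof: w = a and a = i, hence w = i. Since i = m, w = m. w | d and d | q, therefore w | q. w = m, so m | q. m | f, so m | q + f.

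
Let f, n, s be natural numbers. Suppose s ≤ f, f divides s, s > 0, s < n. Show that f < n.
f divides s and s > 0, so f ≤ s. From s ≤ f, s = f. s < n, so f < n.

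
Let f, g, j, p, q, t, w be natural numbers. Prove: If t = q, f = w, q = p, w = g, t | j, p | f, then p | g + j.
f = w and w = g, so f = g. p | f, so p | g. Because t = q and t | j, q | j. q = p, so p | j. Because p | g, p | g + j.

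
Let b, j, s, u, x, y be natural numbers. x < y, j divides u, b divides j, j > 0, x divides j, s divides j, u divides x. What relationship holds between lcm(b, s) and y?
lcm(b, s) < y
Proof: Because j divides u and u divides x, j divides x. Since x divides j, j = x. From b divides j and s divides j, lcm(b, s) divides j. j > 0, so lcm(b, s) ≤ j. j = x, so lcm(b, s) ≤ x. From x < y, lcm(b, s) < y.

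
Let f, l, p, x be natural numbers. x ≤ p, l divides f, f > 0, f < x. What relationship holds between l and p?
l < p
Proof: Since l divides f and f > 0, l ≤ f. From f < x, l < x. x ≤ p, so l < p.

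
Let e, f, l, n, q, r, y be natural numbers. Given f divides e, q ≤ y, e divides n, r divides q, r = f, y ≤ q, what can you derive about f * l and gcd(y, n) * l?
f * l divides gcd(y, n) * l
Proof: q ≤ y and y ≤ q, hence q = y. Because r divides q, r divides y. r = f, so f divides y. f divides e and e divides n, hence f divides n. From f divides y, f divides gcd(y, n). Then f * l divides gcd(y, n) * l.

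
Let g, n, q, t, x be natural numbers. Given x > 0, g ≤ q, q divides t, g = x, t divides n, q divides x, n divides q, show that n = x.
q divides t and t divides n, hence q divides n. Since n divides q, n = q. Because q divides x and x > 0, q ≤ x. g = x and g ≤ q, thus x ≤ q. Since q ≤ x, q = x. Since n = q, n = x.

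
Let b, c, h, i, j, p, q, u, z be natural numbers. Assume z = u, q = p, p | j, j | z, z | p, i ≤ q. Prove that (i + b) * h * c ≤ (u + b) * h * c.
Because p | j and j | z, p | z. Since z | p, p = z. Since q = p, q = z. Since i ≤ q, i ≤ z. z = u, so i ≤ u. Then i + b ≤ u + b. Then (i + b) * h ≤ (u + b) * h. Then (i + b) * h * c ≤ (u + b) * h * c.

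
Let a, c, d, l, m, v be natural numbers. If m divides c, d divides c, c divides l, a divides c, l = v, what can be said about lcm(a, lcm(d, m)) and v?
lcm(a, lcm(d, m)) divides v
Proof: d divides c and m divides c, hence lcm(d, m) divides c. Since a divides c, lcm(a, lcm(d, m)) divides c. l = v and c divides l, therefore c divides v. Since lcm(a, lcm(d, m)) divides c, lcm(a, lcm(d, m)) divides v.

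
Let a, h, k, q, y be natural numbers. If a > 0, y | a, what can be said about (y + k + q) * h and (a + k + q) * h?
(y + k + q) * h ≤ (a + k + q) * h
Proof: y | a and a > 0, hence y ≤ a. Then y + k ≤ a + k. Then y + k + q ≤ a + k + q. Then (y + k + q) * h ≤ (a + k + q) * h.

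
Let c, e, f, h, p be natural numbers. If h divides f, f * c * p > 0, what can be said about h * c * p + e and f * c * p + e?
h * c * p + e ≤ f * c * p + e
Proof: h divides f, thus h * c divides f * c. Then h * c * p divides f * c * p. f * c * p > 0, so h * c * p ≤ f * c * p. Then h * c * p + e ≤ f * c * p + e.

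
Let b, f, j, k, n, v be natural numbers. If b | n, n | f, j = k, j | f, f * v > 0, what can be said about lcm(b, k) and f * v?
lcm(b, k) ≤ f * v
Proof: Because b | n and n | f, b | f. j = k and j | f, so k | f. Since b | f, lcm(b, k) | f. Then lcm(b, k) | f * v. f * v > 0, so lcm(b, k) ≤ f * v.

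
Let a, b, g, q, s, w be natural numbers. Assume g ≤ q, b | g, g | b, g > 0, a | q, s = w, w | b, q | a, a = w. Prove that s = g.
b | g and g | b, so b = g. w | b, so w | g. Since g > 0, w ≤ g. q | a and a | q, so q = a. Since a = w, q = w. From g ≤ q, g ≤ w. Since w ≤ g, w = g. s = w, so s = g.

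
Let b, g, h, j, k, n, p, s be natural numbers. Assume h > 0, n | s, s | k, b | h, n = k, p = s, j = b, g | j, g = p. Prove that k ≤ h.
Because n = k and n | s, k | s. Since s | k, s = k. g = p and p = s, so g = s. j = b and g | j, therefore g | b. From b | h, g | h. g = s, so s | h. Since h > 0, s ≤ h. Since s = k, k ≤ h.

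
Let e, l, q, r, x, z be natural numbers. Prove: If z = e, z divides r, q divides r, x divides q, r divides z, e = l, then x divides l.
r divides z and z divides r, thus r = z. z = e, so r = e. e = l, so r = l. x divides q and q divides r, so x divides r. r = l, so x divides l.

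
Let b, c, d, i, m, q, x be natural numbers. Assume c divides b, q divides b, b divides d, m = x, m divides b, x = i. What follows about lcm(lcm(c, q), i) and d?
lcm(lcm(c, q), i) divides d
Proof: From c divides b and q divides b, lcm(c, q) divides b. m = x and x = i, therefore m = i. m divides b, so i divides b. lcm(c, q) divides b, so lcm(lcm(c, q), i) divides b. Since b divides d, lcm(lcm(c, q), i) divides d.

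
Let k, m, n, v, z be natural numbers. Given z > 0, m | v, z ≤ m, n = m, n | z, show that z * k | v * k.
n | z and z > 0, thus n ≤ z. n = m, so m ≤ z. Since z ≤ m, m = z. Because m | v, z | v. Then z * k | v * k.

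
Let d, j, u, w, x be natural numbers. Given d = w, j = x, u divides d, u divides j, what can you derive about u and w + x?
u divides w + x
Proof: From d = w and u divides d, u divides w. j = x and u divides j, so u divides x. From u divides w, u divides w + x.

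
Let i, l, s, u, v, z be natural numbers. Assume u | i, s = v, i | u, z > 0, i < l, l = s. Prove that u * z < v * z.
l = s and s = v, thus l = v. i | u and u | i, therefore i = u. i < l, so u < l. l = v, so u < v. Since z > 0, u * z < v * z.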